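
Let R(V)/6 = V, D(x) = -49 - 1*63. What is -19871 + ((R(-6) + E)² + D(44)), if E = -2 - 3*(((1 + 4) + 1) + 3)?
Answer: -15758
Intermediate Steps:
D(x) = -112 (D(x) = -49 - 63 = -112)
R(V) = 6*V
E = -29 (E = -2 - 3*((5 + 1) + 3) = -2 - 3*(6 + 3) = -2 - 3*9 = -2 - 27 = -29)
-19871 + ((R(-6) + E)² + D(44)) = -19871 + ((6*(-6) - 29)² - 112) = -19871 + ((-36 - 29)² - 112) = -19871 + ((-65)² - 112) = -19871 + (4225 - 112) = -19871 + 4113 = -15758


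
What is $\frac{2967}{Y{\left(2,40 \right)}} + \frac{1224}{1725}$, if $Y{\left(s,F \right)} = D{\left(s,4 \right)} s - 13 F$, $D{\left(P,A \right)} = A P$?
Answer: $- \frac{500131}{96600} \approx -5.1773$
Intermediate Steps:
$Y{\left(s,F \right)} = - 13 F + 4 s^{2}$ ($Y{\left(s,F \right)} = 4 s s - 13 F = 4 s^{2} - 13 F = - 13 F + 4 s^{2}$)
$\frac{2967}{Y{\left(2,40 \right)}} + \frac{1224}{1725} = \frac{2967}{\left(-13\right) 40 + 4 \cdot 2^{2}} + \frac{1224}{1725} = \frac{2967}{-520 + 4 \cdot 4} + 1224 \cdot \frac{1}{1725} = \frac{2967}{-520 + 16} + \frac{408}{575} = \frac{2967}{-504} + \frac{408}{575} = 2967 \left(- \frac{1}{504}\right) + \frac{408}{575} = - \frac{989}{168} + \frac{408}{575} = - \frac{500131}{96600}$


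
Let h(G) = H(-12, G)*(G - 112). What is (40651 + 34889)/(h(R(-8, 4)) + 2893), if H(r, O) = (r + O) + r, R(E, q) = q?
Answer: 75540/5053 ≈ 14.950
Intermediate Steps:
H(r, O) = O + 2*r (H(r, O) = (O + r) + r = O + 2*r)
h(G) = (-112 + G)*(-24 + G) (h(G) = (G + 2*(-12))*(G - 112) = (G - 24)*(-112 + G) = (-24 + G)*(-112 + G) = (-112 + G)*(-24 + G))
(40651 + 34889)/(h(R(-8, 4)) + 2893) = (40651 + 34889)/((-112 + 4)*(-24 + 4) + 2893) = 75540/(-108*(-20) + 2893) = 75540/(2160 + 2893) = 75540/5053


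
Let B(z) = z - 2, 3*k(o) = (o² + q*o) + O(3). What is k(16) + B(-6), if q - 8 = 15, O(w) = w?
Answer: 201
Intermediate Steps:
q = 23 (q = 8 + 15 = 23)
k(o) = 1 + o²/3 + 23*o/3 (k(o) = ((o² + 23*o) + 3)/3 = (3 + o² + 23*o)/3 = 1 + o²/3 + 23*o/3)
B(z) = -2 + z
k(16) + B(-6) = (1 + (⅓)*16² + (23/3)*16) + (-2 - 6) = (1 + (⅓)*256 + 368/3) - 8 = (1 + 256/3 + 368/3) - 8 = 209 - 8 = 201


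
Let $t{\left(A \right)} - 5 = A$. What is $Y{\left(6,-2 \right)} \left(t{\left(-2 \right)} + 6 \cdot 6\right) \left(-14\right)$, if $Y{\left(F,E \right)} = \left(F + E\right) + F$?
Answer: $-5460$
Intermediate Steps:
$Y{\left(F,E \right)} = E + 2 F$ ($Y{\left(F,E \right)} = \left(E + F\right) + F = E + 2 F$)
$t{\left(A \right)} = 5 + A$
$Y{\left(6,-2 \right)} \left(t{\left(-2 \right)} + 6 \cdot 6\right) \left(-14\right) = \left(-2 + 2 \cdot 6\right) \left(\left(5 - 2\right) + 6 \cdot 6\right) \left(-14\right) = \left(-2 + 12\right) \left(3 + 36\right) \left(-14\right) = 10 \cdot 39 \left(-14\right) = 390 \left(-14\right) = -5460$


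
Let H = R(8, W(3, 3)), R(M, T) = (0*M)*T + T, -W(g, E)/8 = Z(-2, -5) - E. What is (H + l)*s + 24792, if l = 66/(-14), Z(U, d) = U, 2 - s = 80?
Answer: 154278/7 ≈ 22040.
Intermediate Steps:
s = -78 (s = 2 - 1*80 = 2 - 80 = -78)
W(g, E) = 16 + 8*E (W(g, E) = -8*(-2 - E) = 16 + 8*E)
R(M, T) = T (R(M, T) = 0*T + T = 0 + T = T)
H = 40 (H = 16 + 8*3 = 16 + 24 = 40)
l = -33/7 (l = 66*(-1/14) = -33/7 ≈ -4.7143)
(H + l)*s + 24792 = (40 - 33/7)*(-78) + 24792 = (247/7)*(-78) + 24792 = -19266/7 + 24792 = 154278/7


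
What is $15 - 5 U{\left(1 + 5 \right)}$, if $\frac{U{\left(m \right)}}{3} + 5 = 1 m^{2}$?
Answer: $-450$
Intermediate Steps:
$U{\left(m \right)} = -15 + 3 m^{2}$ ($U{\left(m \right)} = -15 + 3 \cdot 1 m^{2} = -15 + 3 m^{2}$)
$15 - 5 U{\left(1 + 5 \right)} = 15 - 5 \left(-15 + 3 \left(1 + 5\right)^{2}\right) = 15 - 5 \left(-15 + 3 \cdot 6^{2}\right) = 15 - 5 \left(-15 + 3 \cdot 36\right) = 15 - 5 \left(-15 + 108\right) = 15 - 465 = -450$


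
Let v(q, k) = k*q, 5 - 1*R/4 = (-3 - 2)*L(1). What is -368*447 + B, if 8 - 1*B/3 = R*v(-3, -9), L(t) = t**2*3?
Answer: -170952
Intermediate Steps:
L(t) = 3*t**2
R = 80 (R = 20 - 4*(-3 - 2)*3*1**2 = 20 - (-20)*3*1 = 20 - (-20)*3 = 20 - 4*(-15) = 20 + 60 = 80)
B = -6456 (B = 24 - 240*(-9*(-3)) = 24 - 240*27 = 24 - 3*2160 = 24 - 6480 = -6456)
-368*447 + B = -368*447 - 6456 = -164496 - 6456 = -170952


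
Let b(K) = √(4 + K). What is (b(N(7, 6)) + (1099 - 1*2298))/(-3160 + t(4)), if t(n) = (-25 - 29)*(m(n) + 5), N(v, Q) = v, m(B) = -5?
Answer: 1199/3160 - √11/3160 ≈ 0.37838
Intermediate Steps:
t(n) = 0 (t(n) = (-25 - 29)*(-5 + 5) = -54*0 = 0)
(b(N(7, 6)) + (1099 - 1*2298))/(-3160 + t(4)) = (√(4 + 7) + (1099 - 1*2298))/(-3160 + 0) = (√11 + (1099 - 2298))/(-3160) = (√11 - 1199)*(-1/3160) = (-1199 + √11)*(-1/3160) = 1199/3160 - √11/3160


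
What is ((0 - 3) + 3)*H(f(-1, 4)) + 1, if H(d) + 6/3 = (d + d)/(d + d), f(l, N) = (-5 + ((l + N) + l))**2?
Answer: 1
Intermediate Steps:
f(l, N) = (-5 + N + 2*l)**2 (f(l, N) = (-5 + ((N + l) + l))**2 = (-5 + (N + 2*l))**2 = (-5 + N + 2*l)**2)
H(d) = -1 (H(d) = -2 + (d + d)/(d + d) = -2 + (2*d)/((2*d)) = -2 + (2*d)*(1/(2*d)) = -2 + 1 = -1)
((0 - 3) + 3)*H(f(-1, 4)) + 1 = ((0 - 3) + 3)*(-1) + 1 = (-3 + 3)*(-1) + 1 = 0*(-1) + 1 = 0 + 1 = 1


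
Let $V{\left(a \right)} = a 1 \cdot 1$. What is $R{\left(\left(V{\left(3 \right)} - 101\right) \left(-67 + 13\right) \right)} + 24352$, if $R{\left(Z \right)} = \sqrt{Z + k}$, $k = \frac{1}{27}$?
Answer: $24352 + \frac{41 \sqrt{255}}{9} \approx 24425.0$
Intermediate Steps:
$V{\left(a \right)} = a$ ($V{\left(a \right)} = a 1 = a$)
$k = \frac{1}{27} \approx 0.037037$
$R{\left(Z \right)} = \sqrt{\frac{1}{27} + Z}$ ($R{\left(Z \right)} = \sqrt{Z + \frac{1}{27}} = \sqrt{\frac{1}{27} + Z}$)
$R{\left(\left(V{\left(3 \right)} - 101\right) \left(-67 + 13\right) \right)} + 24352 = \frac{\sqrt{3 + 81 \left(3 - 101\right) \left(-67 + 13\right)}}{9} + 24352 = \frac{\sqrt{3 + 81 \left(\left(-98\right) \left(-54\right)\right)}}{9} + 24352 = \frac{\sqrt{3 + 81 \cdot 5292}}{9} + 24352 = \frac{\sqrt{3 + 428652}}{9} + 24352 = \frac{\sqrt{428655}}{9} + 24352 = \frac{41 \sqrt{255}}{9} + 24352 = 24352 + \frac{41 \sqrt{255}}{9}$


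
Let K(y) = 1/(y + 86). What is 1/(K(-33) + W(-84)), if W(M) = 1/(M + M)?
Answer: 8904/115 ≈ 77.426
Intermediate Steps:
W(M) = 1/(2*M)
K(y) = 1/(86 + y)
1/(K(-33) + W(-84)) = 1/(1/(86 - 33) + (1/2)/(-84)) = 1/(1/53 + (1/2)*(-1/84)) = 1/(1/53 - 1/168) = 1/(115/8904) = 8904/115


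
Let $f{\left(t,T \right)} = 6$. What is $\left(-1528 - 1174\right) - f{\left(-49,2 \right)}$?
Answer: $-2708$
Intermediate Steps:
$\left(-1528 - 1174\right) - f{\left(-49,2 \right)} = \left(-1528 - 1174\right) - 6 = -2702 - 6 = -2708$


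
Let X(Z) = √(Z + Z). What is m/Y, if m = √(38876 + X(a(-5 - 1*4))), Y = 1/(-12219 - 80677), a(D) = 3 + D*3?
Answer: -185792*√(9719 + I*√3) ≈ -1.8316e+7 - 1632.1*I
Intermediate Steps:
a(D) = 3 + 3*D
X(Z) = √2*√Z (X(Z) = √(2*Z) = √2*√Z)
Y = -1/92896 (Y = 1/(-92896) = -1/92896 ≈ -1.0765e-5)
m = √(38876 + 4*I*√3) (m = √(38876 + √2*√(3 + 3*(-5 - 1*4))) = √(38876 + √2*√(3 + 3*(-5 - 4))) = √(38876 + √2*√(3 + 3*(-9))) = √(38876 + √2*√(3 - 27)) = √(38876 + √2*√(-24)) = √(38876 + √2*(2*I*√6)) = √(38876 + 4*I*√3) ≈ 197.17 + 0.018*I)
m/Y = (2*√(9719 + I*√3))/(-1/92896) = (2*√(9719 + I*√3))*(-92896) = -185792*√(9719 + I*√3)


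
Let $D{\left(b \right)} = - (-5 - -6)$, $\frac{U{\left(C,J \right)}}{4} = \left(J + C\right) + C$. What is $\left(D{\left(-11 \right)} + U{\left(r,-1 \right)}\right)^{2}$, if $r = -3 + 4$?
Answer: $9$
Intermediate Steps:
$r = 1$
$U{\left(C,J \right)} = 4 J + 8 C$ ($U{\left(C,J \right)} = 4 \left(\left(J + C\right) + C\right) = 4 \left(\left(C + J\right) + C\right) = 4 \left(J + 2 C\right) = 4 J + 8 C$)
$D{\left(b \right)} = -1$ ($D{\left(b \right)} = - (-5 + 6) = \left(-1\right) 1 = -1$)
$\left(D{\left(-11 \right)} + U{\left(r,-1 \right)}\right)^{2} = \left(-1 + \left(4 \left(-1\right) + 8 \cdot 1\right)\right)^{2} = \left(-1 + \left(-4 + 8\right)\right)^{2} = \left(-1 + 4\right)^{2} = 3^{2} = 9$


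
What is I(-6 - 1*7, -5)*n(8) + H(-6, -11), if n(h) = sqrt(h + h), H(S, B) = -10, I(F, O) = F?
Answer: -62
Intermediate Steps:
n(h) = sqrt(2)*sqrt(h) (n(h) = sqrt(2*h) = sqrt(2)*sqrt(h))
I(-6 - 1*7, -5)*n(8) + H(-6, -11) = (-6 - 1*7)*(sqrt(2)*sqrt(8)) - 10 = (-6 - 7)*(sqrt(2)*(2*sqrt(2))) - 10 = -13*4 - 10 = -52 - 10 = -62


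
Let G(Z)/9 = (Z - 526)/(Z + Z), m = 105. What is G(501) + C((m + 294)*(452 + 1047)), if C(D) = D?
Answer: 199765659/334 ≈ 5.9810e+5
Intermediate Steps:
G(Z) = 9*(-526 + Z)/(2*Z) (G(Z) = 9*((Z - 526)/(Z + Z)) = 9*((-526 + Z)/((2*Z))) = 9*((-526 + Z)*(1/(2*Z))) = 9*((-526 + Z)/(2*Z)) = 9*(-526 + Z)/(2*Z))
G(501) + C((m + 294)*(452 + 1047)) = (9/2 - 2367/501) + (105 + 294)*(452 + 1047) = (9/2 - 2367*1/501) + 399*1499 = (9/2 - 789/167) + 598101 = -75/334 + 598101 = 199765659/334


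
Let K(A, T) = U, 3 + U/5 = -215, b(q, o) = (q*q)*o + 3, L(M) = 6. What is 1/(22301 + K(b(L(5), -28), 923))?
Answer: 1/21211 ≈ 4.7145e-5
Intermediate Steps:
b(q, o) = 3 + o*q² (b(q, o) = q²*o + 3 = o*q² + 3 = 3 + o*q²)
U = -1090 (U = -15 + 5*(-215) = -15 - 1075 = -1090)
K(A, T) = -1090
1/(22301 + K(b(L(5), -28), 923)) = 1/(22301 - 1090) = 1/21211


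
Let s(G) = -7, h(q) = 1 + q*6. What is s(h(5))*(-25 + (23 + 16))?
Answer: -98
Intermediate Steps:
h(q) = 1 + 6*q
s(h(5))*(-25 + (23 + 16)) = -7*(-25 + (23 + 16)) = -7*(-25 + 39) = -7*14 = -98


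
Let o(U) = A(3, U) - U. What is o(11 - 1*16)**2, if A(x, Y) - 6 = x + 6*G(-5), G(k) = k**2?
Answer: 26896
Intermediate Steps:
A(x, Y) = 156 + x (A(x, Y) = 6 + (x + 6*(-5)**2) = 6 + (x + 6*25) = 6 + (x + 150) = 6 + (150 + x) = 156 + x)
o(U) = 159 - U (o(U) = (156 + 3) - U = 159 - U)
o(11 - 1*16)**2 = (159 - (11 - 1*16))**2 = (159 - (11 - 16))**2 = (159 - 1*(-5))**2 = (159 + 5)**2 = 164**2 = 26896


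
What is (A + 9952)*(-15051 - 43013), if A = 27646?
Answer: -2183090272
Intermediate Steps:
(A + 9952)*(-15051 - 43013) = (27646 + 9952)*(-15051 - 43013) = 37598*(-58064) = -2183090272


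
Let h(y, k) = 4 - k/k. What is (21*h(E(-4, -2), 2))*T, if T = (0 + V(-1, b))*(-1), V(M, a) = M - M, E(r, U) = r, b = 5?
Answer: 0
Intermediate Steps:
V(M, a) = 0
h(y, k) = 3 (h(y, k) = 4 - 1*1 = 4 - 1 = 3)
T = 0 (T = (0 + 0)*(-1) = 0*(-1) = 0)
(21*h(E(-4, -2), 2))*T = (21*3)*0 = 63*0 = 0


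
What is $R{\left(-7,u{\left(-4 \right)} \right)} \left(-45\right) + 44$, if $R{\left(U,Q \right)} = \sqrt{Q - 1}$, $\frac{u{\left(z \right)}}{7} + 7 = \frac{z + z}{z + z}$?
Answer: $44 - 45 i \sqrt{43} \approx 44.0 - 295.08 i$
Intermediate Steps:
$u{\left(z \right)} = -42$ ($u{\left(z \right)} = -49 + 7 \frac{z + z}{z + z} = -49 + 7 \frac{2 z}{2 z} = -49 + 7 \cdot 2 z \frac{1}{2 z} = -49 + 7 \cdot 1 = -49 + 7 = -42$)
$R{\left(U,Q \right)} = \sqrt{-1 + Q}$
$R{\left(-7,u{\left(-4 \right)} \right)} \left(-45\right) + 44 = \sqrt{-1 - 42} \left(-45\right) + 44 = \sqrt{-43} \left(-45\right) + 44 = i \sqrt{43} \left(-45\right) + 44 = - 45 i \sqrt{43} + 44 = 44 - 45 i \sqrt{43}$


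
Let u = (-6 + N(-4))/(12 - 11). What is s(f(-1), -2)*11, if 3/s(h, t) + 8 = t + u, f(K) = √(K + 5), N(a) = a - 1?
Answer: -11/7 ≈ -1.5714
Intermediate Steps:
N(a) = -1 + a
u = -11 (u = (-6 + (-1 - 4))/(12 - 11) = (-6 - 5)/1 = -11*1 = -11)
f(K) = √(5 + K)
s(h, t) = 3/(-19 + t) (s(h, t) = 3/(-8 + (t - 11)) = 3/(-8 + (-11 + t)) = 3/(-19 + t))
s(f(-1), -2)*11 = (3/(-19 - 2))*11 = (3/(-21))*11 = (3*(-1/21))*11 = -⅐*11 = -11/7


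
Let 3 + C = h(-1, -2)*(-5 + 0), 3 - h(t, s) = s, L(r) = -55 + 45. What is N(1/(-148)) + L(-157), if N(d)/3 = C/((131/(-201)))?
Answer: 15574/131 ≈ 118.89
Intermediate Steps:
L(r) = -10
h(t, s) = 3 - s
C = -28 (C = -3 + (3 - 1*(-2))*(-5 + 0) = -3 + (3 + 2)*(-5) = -3 + 5*(-5) = -3 - 25 = -28)
N(d) = 16884/131 (N(d) = 3*(-28/(131/(-201))) = 3*(-28/(131*(-1/201))) = 3*(-28/(-131/201)) = 3*(-28*(-201/131)) = 3*(5628/131) = 16884/131)
N(1/(-148)) + L(-157) = 16884/131 - 10 = 15574/131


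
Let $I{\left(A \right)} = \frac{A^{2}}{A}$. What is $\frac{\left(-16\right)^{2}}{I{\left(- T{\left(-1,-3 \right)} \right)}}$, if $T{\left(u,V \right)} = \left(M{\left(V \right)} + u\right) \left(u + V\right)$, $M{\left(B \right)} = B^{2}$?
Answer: $8$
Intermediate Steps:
$T{\left(u,V \right)} = \left(V + u\right) \left(u + V^{2}\right)$ ($T{\left(u,V \right)} = \left(V^{2} + u\right) \left(u + V\right) = \left(u + V^{2}\right) \left(V + u\right) = \left(V + u\right) \left(u + V^{2}\right)$)
$I{\left(A \right)} = A$
$\frac{\left(-16\right)^{2}}{I{\left(- T{\left(-1,-3 \right)} \right)}} = \frac{\left(-16\right)^{2}}{\left(-1\right) \left(\left(-3\right)^{3} + \left(-1\right)^{2} - -3 - \left(-3\right)^{2}\right)} = \frac{256}{\left(-1\right) \left(-27 + 1 + 3 - 9\right)} = \frac{256}{\left(-1\right) \left(-32\right)} = \frac{256}{32} = 256 \cdot \frac{1}{32} = 8$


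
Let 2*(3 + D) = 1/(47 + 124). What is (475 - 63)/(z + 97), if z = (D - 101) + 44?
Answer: 140904/12655 ≈ 11.134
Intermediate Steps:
D = -1025/342 (D = -3 + 1/(2*(47 + 124)) = -3 + (½)/171 = -3 + (½)*(1/171) = -3 + 1/342 = -1025/342 ≈ -2.9971)
z = -20519/342 (z = (-1025/342 - 101) + 44 = -35567/342 + 44 = -20519/342 ≈ -59.997)
(475 - 63)/(z + 97) = (475 - 63)/(-20519/342 + 97) = 412/(12655/342) = 412*(342/12655) = 140904/12655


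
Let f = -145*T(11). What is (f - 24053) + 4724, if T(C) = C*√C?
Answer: -19329 - 1595*√11 ≈ -24619.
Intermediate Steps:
T(C) = C^(3/2)
f = -1595*√11 ≈ -5290.0
(f - 24053) + 4724 = (-1595*√11 - 24053) + 4724 = (-24053 - 1595*√11) + 4724 = -19329 - 1595*√11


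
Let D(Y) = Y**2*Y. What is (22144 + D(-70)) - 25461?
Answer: -346317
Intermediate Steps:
D(Y) = Y**3
(22144 + D(-70)) - 25461 = (22144 + (-70)**3) - 25461 = (22144 - 343000) - 25461 = -320856 - 25461 = -346317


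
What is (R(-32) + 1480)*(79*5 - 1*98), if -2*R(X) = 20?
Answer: 436590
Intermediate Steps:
R(X) = -10 (R(X) = -½*20 = -10)
(R(-32) + 1480)*(79*5 - 1*98) = (-10 + 1480)*(79*5 - 1*98) = 1470*(395 - 98) = 1470*297 = 436590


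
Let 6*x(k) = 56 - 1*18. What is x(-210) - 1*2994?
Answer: -8963/3 ≈ -2987.7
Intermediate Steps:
x(k) = 19/3 (x(k) = (56 - 1*18)/6 = (56 - 18)/6 = (⅙)*38 = 19/3)
x(-210) - 1*2994 = 19/3 - 1*2994 = 19/3 - 2994 = -8963/3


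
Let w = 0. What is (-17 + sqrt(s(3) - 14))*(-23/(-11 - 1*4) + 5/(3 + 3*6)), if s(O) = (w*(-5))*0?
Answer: -1054/35 + 62*I*sqrt(14)/35 ≈ -30.114 + 6.6281*I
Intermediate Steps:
s(O) = 0 (s(O) = (0*(-5))*0 = 0*0 = 0)
(-17 + sqrt(s(3) - 14))*(-23/(-11 - 1*4) + 5/(3 + 3*6)) = (-17 + sqrt(0 - 14))*(-23/(-11 - 1*4) + 5/(3 + 3*6)) = (-17 + sqrt(-14))*(-23/(-11 - 4) + 5/(3 + 18)) = (-17 + I*sqrt(14))*(-23/(-15) + 5/21) = (-17 + I*sqrt(14))*(-23*(-1/15) + 5*(1/21)) = (-17 + I*sqrt(14))*(23/15 + 5/21) = (-17 + I*sqrt(14))*(62/35) = -1054/35 + 62*I*sqrt(14)/35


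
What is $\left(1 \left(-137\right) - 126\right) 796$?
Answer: $-209348$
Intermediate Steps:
$\left(1 \left(-137\right) - 126\right) 796 = \left(-137 - 126\right) 796 = \left(-263\right) 796 = -209348$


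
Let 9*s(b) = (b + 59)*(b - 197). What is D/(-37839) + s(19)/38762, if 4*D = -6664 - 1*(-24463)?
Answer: -461708347/2933430636 ≈ -0.15740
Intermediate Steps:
s(b) = (-197 + b)*(59 + b)/9 (s(b) = ((b + 59)*(b - 197))/9 = ((59 + b)*(-197 + b))/9 = ((-197 + b)*(59 + b))/9 = (-197 + b)*(59 + b)/9)
D = 17799/4 (D = (-6664 - 1*(-24463))/4 = (-6664 + 24463)/4 = (1/4)*17799 = 17799/4 ≈ 4449.8)
D/(-37839) + s(19)/38762 = (17799/4)/(-37839) + (-11623/9 - 46/3*19 + (1/9)*19**2)/38762 = (17799/4)*(-1/37839) + (-11623/9 - 874/3 + (1/9)*361)*(1/38762) = -5933/50452 + (-11623/9 - 874/3 + 361/9)*(1/38762) = -5933/50452 - 4628/3*1/38762 = -5933/50452 - 2314/58143 = -461708347/2933430636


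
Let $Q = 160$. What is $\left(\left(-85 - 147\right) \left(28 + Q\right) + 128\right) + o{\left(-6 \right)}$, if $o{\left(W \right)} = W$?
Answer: $-43494$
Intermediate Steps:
$\left(\left(-85 - 147\right) \left(28 + Q\right) + 128\right) + o{\left(-6 \right)} = \left(\left(-85 - 147\right) \left(28 + 160\right) + 128\right) - 6 = \left(\left(-232\right) 188 + 128\right) - 6 = \left(-43616 + 128\right) - 6 = -43488 - 6 = -43494$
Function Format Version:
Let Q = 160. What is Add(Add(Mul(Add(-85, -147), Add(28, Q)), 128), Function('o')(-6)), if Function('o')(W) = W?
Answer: -43494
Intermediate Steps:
Add(Add(Mul(Add(-85, -147), Add(28, Q)), 128), Function('o')(-6)) = Add(Add(Mul(Add(-85, -147), Add(28, 160)), 128), -6) = Add(Add(Mul(-232, 188), 128), -6) = Add(Add(-43616, 128), -6) = Add(-43488, -6) = -43494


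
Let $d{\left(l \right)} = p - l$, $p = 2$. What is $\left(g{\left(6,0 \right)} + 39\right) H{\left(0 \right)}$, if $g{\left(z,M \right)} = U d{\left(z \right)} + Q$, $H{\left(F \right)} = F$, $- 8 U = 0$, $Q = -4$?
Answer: $0$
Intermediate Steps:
$U = 0$ ($U = \left(- \frac{1}{8}\right) 0 = 0$)
$d{\left(l \right)} = 2 - l$
$g{\left(z,M \right)} = -4$ ($g{\left(z,M \right)} = 0 \left(2 - z\right) - 4 = 0 - 4 = -4$)
$\left(g{\left(6,0 \right)} + 39\right) H{\left(0 \right)} = \left(-4 + 39\right) 0 = 35 \cdot 0 = 0$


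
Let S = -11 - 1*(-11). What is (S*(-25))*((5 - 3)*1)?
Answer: 0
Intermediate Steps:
S = 0 (S = -11 + 11 = 0)
(S*(-25))*((5 - 3)*1) = (0*(-25))*((5 - 3)*1) = 0*(2*1) = 0*2 = 0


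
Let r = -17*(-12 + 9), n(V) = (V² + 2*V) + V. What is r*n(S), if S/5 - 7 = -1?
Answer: 50490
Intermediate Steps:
S = 30 (S = 35 + 5*(-1) = 35 - 5 = 30)
n(V) = V² + 3*V
r = 51 (r = -17*(-3) = 51)
r*n(S) = 51*(30*(3 + 30)) = 51*(30*33) = 51*990 = 50490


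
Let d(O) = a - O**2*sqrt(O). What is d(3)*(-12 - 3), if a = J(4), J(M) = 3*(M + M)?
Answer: -360 + 135*sqrt(3) ≈ -126.17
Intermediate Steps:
J(M) = 6*M (J(M) = 3*(2*M) = 6*M)
a = 24 (a = 6*4 = 24)
d(O) = 24 - O**(5/2) (d(O) = 24 - O**2*sqrt(O) = 24 - O**(5/2))
d(3)*(-12 - 3) = (24 - 3**(5/2))*(-12 - 3) = (24 - 9*sqrt(3))*(-15) = -360 + 135*sqrt(3)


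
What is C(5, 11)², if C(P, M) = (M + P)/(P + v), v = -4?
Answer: 256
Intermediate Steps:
C(P, M) = (M + P)/(-4 + P) (C(P, M) = (M + P)/(P - 4) = (M + P)/(-4 + P))
C(5, 11)² = ((11 + 5)/(-4 + 5))² = (16/1)² = (1*16)² = 16² = 256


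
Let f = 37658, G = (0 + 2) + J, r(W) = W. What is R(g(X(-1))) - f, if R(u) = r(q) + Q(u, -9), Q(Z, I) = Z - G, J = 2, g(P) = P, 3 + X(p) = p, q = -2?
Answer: -37668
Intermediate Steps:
X(p) = -3 + p
G = 4 (G = (0 + 2) + 2 = 2 + 2 = 4)
Q(Z, I) = -4 + Z (Q(Z, I) = Z - 1*4 = Z - 4 = -4 + Z)
R(u) = -6 + u (R(u) = -2 + (-4 + u) = -6 + u)
R(g(X(-1))) - f = (-6 + (-3 - 1)) - 1*37658 = (-6 - 4) - 37658 = -10 - 37658 = -37668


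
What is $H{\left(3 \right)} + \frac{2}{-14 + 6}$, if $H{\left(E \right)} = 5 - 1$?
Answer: $\frac{15}{4} \approx 3.75$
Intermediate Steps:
$H{\left(E \right)} = 4$ ($H{\left(E \right)} = 5 - 1 = 4$)
$H{\left(3 \right)} + \frac{2}{-14 + 6} = 4 + \frac{2}{-14 + 6} = 4 + \frac{2}{-8} = 4 + 2 \left(- \frac{1}{8}\right) = 4 - \frac{1}{4} = \frac{15}{4}$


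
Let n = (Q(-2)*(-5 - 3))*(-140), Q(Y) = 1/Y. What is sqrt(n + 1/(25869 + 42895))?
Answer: I*sqrt(661988260249)/34382 ≈ 23.664*I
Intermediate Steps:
n = -560 (n = ((-5 - 3)/(-2))*(-140) = -1/2*(-8)*(-140) = 4*(-140) = -560)
sqrt(n + 1/(25869 + 42895)) = sqrt(-560 + 1/(25869 + 42895)) = sqrt(-560 + 1/68764) = sqrt(-38507839/68764) = I*sqrt(661988260249)/34382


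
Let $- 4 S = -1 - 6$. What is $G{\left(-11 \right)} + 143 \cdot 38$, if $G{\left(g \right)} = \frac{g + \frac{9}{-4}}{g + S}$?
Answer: $\frac{201111}{37} \approx 5435.4$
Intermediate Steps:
$S = \frac{7}{4}$ ($S = - \frac{-1 - 6}{4} = \left(- \frac{1}{4}\right) \left(-7\right) = \frac{7}{4} \approx 1.75$)
$G{\left(g \right)} = \frac{- \frac{9}{4} + g}{\frac{7}{4} + g}$ ($G{\left(g \right)} = \frac{g + \frac{9}{-4}}{g + \frac{7}{4}} = \frac{g + 9 \left(- \frac{1}{4}\right)}{\frac{7}{4} + g} = \frac{g - \frac{9}{4}}{\frac{7}{4} + g} = \frac{- \frac{9}{4} + g}{\frac{7}{4} + g}$)
$G{\left(-11 \right)} + 143 \cdot 38 = \frac{-9 + 4 \left(-11\right)}{7 + 4 \left(-11\right)} + 143 \cdot 38 = \frac{-9 - 44}{7 - 44} + 5434 = \frac{1}{-37} \left(-53\right) + 5434 = \left(- \frac{1}{37}\right) \left(-53\right) + 5434 = \frac{53}{37} + 5434 = \frac{201111}{37}$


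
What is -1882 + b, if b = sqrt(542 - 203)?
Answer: -1882 + sqrt(339) ≈ -1863.6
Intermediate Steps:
b = sqrt(339) ≈ 18.412
-1882 + b = -1882 + sqrt(339)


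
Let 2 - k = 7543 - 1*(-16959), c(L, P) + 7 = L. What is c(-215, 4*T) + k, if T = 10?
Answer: -24722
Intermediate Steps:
c(L, P) = -7 + L
k = -24500 (k = 2 - (7543 - 1*(-16959)) = 2 - (7543 + 16959) = 2 - 1*24502 = 2 - 24502 = -24500)
c(-215, 4*T) + k = (-7 - 215) - 24500 = -222 - 24500 = -24722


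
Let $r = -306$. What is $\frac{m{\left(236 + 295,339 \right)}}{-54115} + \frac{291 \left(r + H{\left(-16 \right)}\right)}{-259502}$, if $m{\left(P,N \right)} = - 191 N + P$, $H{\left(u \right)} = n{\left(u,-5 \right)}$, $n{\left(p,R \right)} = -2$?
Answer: $\frac{10757459328}{7021475365} \approx 1.5321$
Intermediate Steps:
$H{\left(u \right)} = -2$
$m{\left(P,N \right)} = P - 191 N$
$\frac{m{\left(236 + 295,339 \right)}}{-54115} + \frac{291 \left(r + H{\left(-16 \right)}\right)}{-259502} = \frac{\left(236 + 295\right) - 64749}{-54115} + \frac{291 \left(-306 - 2\right)}{-259502} = \left(531 - 64749\right) \left(- \frac{1}{54115}\right) + 291 \left(-308\right) \left(- \frac{1}{259502}\right) = \left(-64218\right) \left(- \frac{1}{54115}\right) - - \frac{44814}{129751} = \frac{64218}{54115} + \frac{44814}{129751} = \frac{10757459328}{7021475365}$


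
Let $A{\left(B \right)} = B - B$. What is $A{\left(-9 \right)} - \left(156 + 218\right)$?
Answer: $-374$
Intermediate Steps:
$A{\left(B \right)} = 0$
$A{\left(-9 \right)} - \left(156 + 218\right) = 0 - \left(156 + 218\right) = 0 - 374 = -374$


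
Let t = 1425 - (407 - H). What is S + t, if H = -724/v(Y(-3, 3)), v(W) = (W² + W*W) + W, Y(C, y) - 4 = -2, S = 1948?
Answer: 14468/5 ≈ 2893.6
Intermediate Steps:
Y(C, y) = 2 (Y(C, y) = 4 - 2 = 2)
v(W) = W + 2*W² (v(W) = (W² + W²) + W = 2*W² + W = W + 2*W²)
H = -362/5 (H = -724*1/(2*(1 + 2*2)) = -724*1/(2*(1 + 4)) = -724/(2*5) = -724/10 = -724*⅒ = -362/5 ≈ -72.400)
t = 4728/5 (t = 1425 - (407 - 1*(-362/5)) = 1425 - (407 + 362/5) = 1425 - 1*2397/5 = 1425 - 2397/5 = 4728/5 ≈ 945.60)
S + t = 1948 + 4728/5 = 14468/5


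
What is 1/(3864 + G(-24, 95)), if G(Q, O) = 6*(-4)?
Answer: 1/3840 ≈ 0.00026042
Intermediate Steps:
G(Q, O) = -24
1/(3864 + G(-24, 95)) = 1/(3864 - 24) = 1/3840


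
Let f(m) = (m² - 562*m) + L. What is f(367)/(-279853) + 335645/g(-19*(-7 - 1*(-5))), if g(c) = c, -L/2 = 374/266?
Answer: 657537858333/74440898 ≈ 8833.0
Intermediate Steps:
L = -374/133 (L = -748/266 = -2*187/133 = -374/133 ≈ -2.8120)
f(m) = -374/133 + m² - 562*m (f(m) = (m² - 562*m) - 374/133 = -374/133 + m² - 562*m)
f(367)/(-279853) + 335645/g(-19*(-7 - 1*(-5))) = (-374/133 + 367² - 562*367)/(-279853) + 335645/((-19*(-7 - 1*(-5)))) = (-374/133 + 134689 - 206254)*(-1/279853) + 335645/((-19*(-7 + 5))) = -9518519/133*(-1/279853) + 335645/((-19*(-2))) = 9518519/37220449 + 335645/38 = 657537858333/74440898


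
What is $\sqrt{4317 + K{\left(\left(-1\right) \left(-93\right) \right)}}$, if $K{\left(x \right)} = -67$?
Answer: $5 \sqrt{170} \approx 65.192$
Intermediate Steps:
$\sqrt{4317 + K{\left(\left(-1\right) \left(-93\right) \right)}} = \sqrt{4317 - 67} = \sqrt{4250} = 5 \sqrt{170}$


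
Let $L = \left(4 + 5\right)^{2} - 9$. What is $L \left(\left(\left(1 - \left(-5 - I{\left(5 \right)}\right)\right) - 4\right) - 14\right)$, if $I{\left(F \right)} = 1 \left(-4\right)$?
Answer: $-1152$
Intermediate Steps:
$I{\left(F \right)} = -4$
$L = 72$ ($L = 9^{2} - 9 = 81 - 9 = 72$)
$L \left(\left(\left(1 - \left(-5 - I{\left(5 \right)}\right)\right) - 4\right) - 14\right) = 72 \left(\left(\left(1 - \left(-5 - -4\right)\right) - 4\right) - 14\right) = 72 \left(\left(\left(1 - \left(-5 + 4\right)\right) - 4\right) - 14\right) = 72 \left(\left(\left(1 - -1\right) - 4\right) - 14\right) = 72 \left(\left(\left(1 + 1\right) - 4\right) - 14\right) = 72 \left(\left(2 - 4\right) - 14\right) = 72 \left(-2 - 14\right) = 72 \left(-16\right) = -1152$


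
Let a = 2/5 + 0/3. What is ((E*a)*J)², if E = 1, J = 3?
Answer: 36/25 ≈ 1.4400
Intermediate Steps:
a = ⅖ (a = 2*(⅕) + 0*(⅓) = ⅖ + 0 = ⅖ ≈ 0.40000)
((E*a)*J)² = ((1*(⅖))*3)² = ((⅖)*3)² = (6/5)² = 36/25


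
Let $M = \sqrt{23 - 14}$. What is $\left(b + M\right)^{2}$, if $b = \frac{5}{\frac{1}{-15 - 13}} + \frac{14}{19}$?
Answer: $\frac{6702921}{361} \approx 18568.0$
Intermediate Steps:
$M = 3$ ($M = \sqrt{9} = 3$)
$b = - \frac{2646}{19}$ ($b = \frac{5}{\frac{1}{-28}} + 14 \cdot \frac{1}{19} = \frac{5}{- \frac{1}{28}} + \frac{14}{19} = 5 \left(-28\right) + \frac{14}{19} = -140 + \frac{14}{19} = - \frac{2646}{19} \approx -139.26$)
$\left(b + M\right)^{2} = \left(- \frac{2646}{19} + 3\right)^{2} = \left(- \frac{2589}{19}\right)^{2} = \frac{6702921}{361}$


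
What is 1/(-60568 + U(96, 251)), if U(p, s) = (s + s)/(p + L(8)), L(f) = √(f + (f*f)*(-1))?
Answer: (-√14 + 48*I)/(-2907013*I + 60568*√14) ≈ -1.6512e-5 + 1.1046e-10*I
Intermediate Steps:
L(f) = √(f - f²) (L(f) = √(f + f²*(-1)) = √(f - f²))
U(p, s) = 2*s/(p + 2*I*√14) (U(p, s) = (s + s)/(p + √(8*(1 - 1*8))) = (2*s)/(p + √(8*(1 - 8))) = (2*s)/(p + √(8*(-7))) = (2*s)/(p + √(-56)) = (2*s)/(p + 2*I*√14) = 2*s/(p + 2*I*√14))
1/(-60568 + U(96, 251)) = 1/(-60568 + 2*251/(96 + 2*I*√14)) = 1/(-60568 + 502/(96 + 2*I*√14))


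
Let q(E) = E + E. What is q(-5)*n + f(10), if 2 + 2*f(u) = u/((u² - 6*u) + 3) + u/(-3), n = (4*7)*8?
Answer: -289289/129 ≈ -2242.6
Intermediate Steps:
q(E) = 2*E
n = 224 (n = 28*8 = 224)
f(u) = -1 - u/6 + u/(2*(3 + u² - 6*u)) (f(u) = -1 + (u/((u² - 6*u) + 3) + u/(-3))/2 = -1 + (u/(3 + u² - 6*u) + u*(-⅓))/2 = -1 + (u/(3 + u² - 6*u) - u/3)/2 = -1 + (-u/3 + u/(3 + u² - 6*u))/2 = -1 + (-u/6 + u/(2*(3 + u² - 6*u))) = -1 - u/6 + u/(2*(3 + u² - 6*u)))
q(-5)*n + f(10) = (2*(-5))*224 + (-18 - 1*10³ + 36*10)/(6*(3 + 10² - 6*10)) = -10*224 + (-18 - 1*1000 + 360)/(6*(3 + 100 - 60)) = -2240 + (⅙)*(-18 - 1000 + 360)/43 = -2240 + (⅙)*(1/43)*(-658) = -2240 - 329/129 = -289289/129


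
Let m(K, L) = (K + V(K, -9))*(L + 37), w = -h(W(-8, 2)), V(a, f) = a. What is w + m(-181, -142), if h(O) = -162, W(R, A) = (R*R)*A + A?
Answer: 38172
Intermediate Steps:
W(R, A) = A + A*R**2 (W(R, A) = R**2*A + A = A*R**2 + A = A + A*R**2)
w = 162 (w = -1*(-162) = 162)
m(K, L) = 2*K*(37 + L) (m(K, L) = (K + K)*(L + 37) = (2*K)*(37 + L) = 2*K*(37 + L))
w + m(-181, -142) = 162 + 2*(-181)*(37 - 142) = 162 + 2*(-181)*(-105) = 162 + 38010 = 38172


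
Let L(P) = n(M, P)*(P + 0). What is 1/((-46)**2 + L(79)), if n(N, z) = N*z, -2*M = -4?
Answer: 1/14598 ≈ 6.8503e-5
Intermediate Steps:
M = 2 (M = -1/2*(-4) = 2)
L(P) = 2*P**2 (L(P) = (2*P)*(P + 0) = (2*P)*P = 2*P**2)
1/((-46)**2 + L(79)) = 1/((-46)**2 + 2*79**2) = 1/(2116 + 2*6241) = 1/(2116 + 12482) = 1/14598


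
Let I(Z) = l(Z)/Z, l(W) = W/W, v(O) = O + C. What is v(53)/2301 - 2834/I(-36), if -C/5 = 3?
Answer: 234757262/2301 ≈ 1.0202e+5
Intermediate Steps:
C = -15 (C = -5*3 = -15)
v(O) = -15 + O (v(O) = O - 15 = -15 + O)
l(W) = 1
I(Z) = 1/Z
v(53)/2301 - 2834/I(-36) = (-15 + 53)/2301 - 2834/(1/(-36)) = 38*(1/2301) - 2834/(-1/36) = 38/2301 - 2834*(-36) = 38/2301 + 102024 = 234757262/2301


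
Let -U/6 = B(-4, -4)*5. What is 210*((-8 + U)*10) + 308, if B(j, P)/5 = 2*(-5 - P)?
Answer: 613508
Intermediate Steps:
B(j, P) = -50 - 10*P (B(j, P) = 5*(2*(-5 - P)) = 5*(-10 - 2*P) = -50 - 10*P)
U = 300 (U = -6*(-50 - 10*(-4))*5 = -6*(-50 + 40)*5 = -(-60)*5 = -6*(-50) = 300)
210*((-8 + U)*10) + 308 = 210*((-8 + 300)*10) + 308 = 210*(292*10) + 308 = 210*2920 + 308 = 613200 + 308 = 613508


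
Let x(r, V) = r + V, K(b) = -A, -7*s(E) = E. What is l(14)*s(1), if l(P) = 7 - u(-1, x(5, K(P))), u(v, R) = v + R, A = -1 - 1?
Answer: -⅐ ≈ -0.14286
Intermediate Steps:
A = -2
s(E) = -E/7
K(b) = 2 (K(b) = -1*(-2) = 2)
x(r, V) = V + r
u(v, R) = R + v
l(P) = 1 (l(P) = 7 - ((2 + 5) - 1) = 7 - (7 - 1) = 7 - 1*6 = 7 - 6 = 1)
l(14)*s(1) = 1*(-⅐*1) = 1*(-⅐) = -⅐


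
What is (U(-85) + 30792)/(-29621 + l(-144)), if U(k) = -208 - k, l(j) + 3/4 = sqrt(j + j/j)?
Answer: -4845170404/4679723819 - 163568*I*sqrt(143)/4679723819 ≈ -1.0354 - 0.00041797*I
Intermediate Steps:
l(j) = -3/4 + sqrt(1 + j) (l(j) = -3/4 + sqrt(j + j/j) = -3/4 + sqrt(j + 1) = -3/4 + sqrt(1 + j))
(U(-85) + 30792)/(-29621 + l(-144)) = ((-208 - 1*(-85)) + 30792)/(-29621 + (-3/4 + sqrt(1 - 144))) = ((-208 + 85) + 30792)/(-29621 + (-3/4 + sqrt(-143))) = (-123 + 30792)/(-29621 + (-3/4 + I*sqrt(143))) = 30669/(-118487/4 + I*sqrt(143))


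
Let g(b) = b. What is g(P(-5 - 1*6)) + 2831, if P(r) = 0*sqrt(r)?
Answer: 2831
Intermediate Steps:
P(r) = 0
g(P(-5 - 1*6)) + 2831 = 0 + 2831 = 2831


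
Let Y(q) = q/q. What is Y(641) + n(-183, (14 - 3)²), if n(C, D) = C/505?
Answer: 322/505 ≈ 0.63762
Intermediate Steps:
Y(q) = 1
n(C, D) = C/505 (n(C, D) = C*(1/505) = C/505)
Y(641) + n(-183, (14 - 3)²) = 1 + (1/505)*(-183) = 1 - 183/505 = 322/505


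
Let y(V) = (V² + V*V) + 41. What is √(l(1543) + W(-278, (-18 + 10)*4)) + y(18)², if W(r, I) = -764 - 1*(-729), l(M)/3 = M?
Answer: 474721 + √4594 ≈ 4.7479e+5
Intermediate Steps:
l(M) = 3*M
W(r, I) = -35 (W(r, I) = -764 + 729 = -35)
y(V) = 41 + 2*V² (y(V) = (V² + V²) + 41 = 2*V² + 41 = 41 + 2*V²)
√(l(1543) + W(-278, (-18 + 10)*4)) + y(18)² = √(3*1543 - 35) + (41 + 2*18²)² = √(4629 - 35) + (41 + 2*324)² = √4594 + (41 + 648)² = √4594 + 689² = √4594 + 474721 = 474721 + √4594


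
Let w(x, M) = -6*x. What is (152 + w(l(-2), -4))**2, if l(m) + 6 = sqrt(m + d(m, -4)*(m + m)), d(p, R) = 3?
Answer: 34840 - 2256*I*sqrt(14) ≈ 34840.0 - 8441.2*I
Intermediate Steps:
l(m) = -6 + sqrt(7)*sqrt(m) (l(m) = -6 + sqrt(m + 3*(m + m)) = -6 + sqrt(m + 3*(2*m)) = -6 + sqrt(m + 6*m) = -6 + sqrt(7*m) = -6 + sqrt(7)*sqrt(m))
(152 + w(l(-2), -4))**2 = (152 - 6*(-6 + sqrt(7)*sqrt(-2)))**2 = (152 - 6*(-6 + sqrt(7)*(I*sqrt(2))))**2 = (152 - 6*(-6 + I*sqrt(14)))**2 = (152 + (36 - 6*I*sqrt(14)))**2 = (188 - 6*I*sqrt(14))**2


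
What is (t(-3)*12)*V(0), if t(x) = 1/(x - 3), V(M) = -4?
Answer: 8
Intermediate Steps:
t(x) = 1/(-3 + x)
(t(-3)*12)*V(0) = (12/(-3 - 3))*(-4) = (12/(-6))*(-4) = -⅙*12*(-4) = -2*(-4) = 8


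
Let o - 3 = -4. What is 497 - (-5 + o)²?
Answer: 461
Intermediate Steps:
o = -1 (o = 3 - 4 = -1)
497 - (-5 + o)² = 497 - (-5 - 1)² = 497 - 1*(-6)² = 497 - 1*36 = 497 - 36 = 461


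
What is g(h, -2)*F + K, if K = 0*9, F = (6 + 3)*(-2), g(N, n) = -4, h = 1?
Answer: 72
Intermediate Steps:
F = -18 (F = 9*(-2) = -18)
K = 0
g(h, -2)*F + K = -4*(-18) + 0 = 72 + 0 = 72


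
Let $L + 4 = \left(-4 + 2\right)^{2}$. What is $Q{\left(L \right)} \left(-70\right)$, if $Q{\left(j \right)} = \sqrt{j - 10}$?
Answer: $- 70 i \sqrt{10} \approx - 221.36 i$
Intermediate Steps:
$L = 0$ ($L = -4 + \left(-4 + 2\right)^{2} = -4 + \left(-2\right)^{2} = -4 + 4 = 0$)
$Q{\left(j \right)} = \sqrt{-10 + j}$
$Q{\left(L \right)} \left(-70\right) = \sqrt{-10 + 0} \left(-70\right) = \sqrt{-10} \left(-70\right) = i \sqrt{10} \left(-70\right) = - 70 i \sqrt{10}$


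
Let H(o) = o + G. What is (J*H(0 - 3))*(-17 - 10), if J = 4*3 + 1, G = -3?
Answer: 2106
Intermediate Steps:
J = 13 (J = 12 + 1 = 13)
H(o) = -3 + o (H(o) = o - 3 = -3 + o)
(J*H(0 - 3))*(-17 - 10) = (13*(-3 + (0 - 3)))*(-17 - 10) = (13*(-3 - 3))*(-27) = (13*(-6))*(-27) = -78*(-27) = 2106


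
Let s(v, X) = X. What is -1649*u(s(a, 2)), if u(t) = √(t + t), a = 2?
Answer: -3298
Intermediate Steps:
u(t) = √2*√t (u(t) = √(2*t) = √2*√t)
-1649*u(s(a, 2)) = -1649*√2*√2 = -1649*2 = -3298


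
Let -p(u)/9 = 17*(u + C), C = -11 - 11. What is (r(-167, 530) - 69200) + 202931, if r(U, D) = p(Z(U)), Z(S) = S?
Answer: 162648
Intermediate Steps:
C = -22
p(u) = 3366 - 153*u (p(u) = -153*(u - 22) = -153*(-22 + u) = -9*(-374 + 17*u) = 3366 - 153*u)
r(U, D) = 3366 - 153*U
(r(-167, 530) - 69200) + 202931 = ((3366 - 153*(-167)) - 69200) + 202931 = ((3366 + 25551) - 69200) + 202931 = (28917 - 69200) + 202931 = -40283 + 202931 = 162648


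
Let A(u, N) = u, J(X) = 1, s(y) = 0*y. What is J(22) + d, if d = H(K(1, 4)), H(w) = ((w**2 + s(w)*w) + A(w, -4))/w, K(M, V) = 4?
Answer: 6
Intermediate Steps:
s(y) = 0
H(w) = (w + w**2)/w (H(w) = ((w**2 + 0*w) + w)/w = ((w**2 + 0) + w)/w = (w**2 + w)/w = (w + w**2)/w)
d = 5 (d = 1 + 4 = 5)
J(22) + d = 1 + 5 = 6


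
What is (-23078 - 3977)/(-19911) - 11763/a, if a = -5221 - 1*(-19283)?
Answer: 146234317/279988482 ≈ 0.52229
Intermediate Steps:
a = 14062 (a = -5221 + 19283 = 14062)
(-23078 - 3977)/(-19911) - 11763/a = (-23078 - 3977)/(-19911) - 11763/14062 = -27055*(-1/19911) - 11763*1/14062 = 27055/19911 - 11763/14062 = 146234317/279988482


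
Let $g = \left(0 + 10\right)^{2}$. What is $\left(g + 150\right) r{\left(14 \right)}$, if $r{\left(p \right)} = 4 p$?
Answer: $14000$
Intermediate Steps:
$g = 100$ ($g = 10^{2} = 100$)
$\left(g + 150\right) r{\left(14 \right)} = \left(100 + 150\right) 4 \cdot 14 = 250 \cdot 56 = 14000$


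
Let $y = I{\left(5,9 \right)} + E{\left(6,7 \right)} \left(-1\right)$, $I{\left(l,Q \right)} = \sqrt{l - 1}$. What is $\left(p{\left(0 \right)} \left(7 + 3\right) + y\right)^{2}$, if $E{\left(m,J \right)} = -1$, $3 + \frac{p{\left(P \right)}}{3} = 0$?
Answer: $7569$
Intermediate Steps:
$p{\left(P \right)} = -9$ ($p{\left(P \right)} = -9 + 3 \cdot 0 = -9 + 0 = -9$)
$I{\left(l,Q \right)} = \sqrt{-1 + l}$
$y = 3$ ($y = \sqrt{-1 + 5} - -1 = \sqrt{4} + 1 = 2 + 1 = 3$)
$\left(p{\left(0 \right)} \left(7 + 3\right) + y\right)^{2} = \left(- 9 \left(7 + 3\right) + 3\right)^{2} = \left(\left(-9\right) 10 + 3\right)^{2} = \left(-90 + 3\right)^{2} = \left(-87\right)^{2} = 7569$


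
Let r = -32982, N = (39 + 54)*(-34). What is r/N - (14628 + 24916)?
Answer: -20834191/527 ≈ -39534.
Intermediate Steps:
N = -3162 (N = 93*(-34) = -3162)
r/N - (14628 + 24916) = -32982/(-3162) - (14628 + 24916) = -32982*(-1/3162) - 1*39544 = 5497/527 - 39544 = -20834191/527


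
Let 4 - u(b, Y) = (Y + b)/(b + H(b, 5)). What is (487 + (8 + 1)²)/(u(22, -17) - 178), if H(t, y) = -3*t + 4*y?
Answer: -13632/4171 ≈ -3.2683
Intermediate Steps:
u(b, Y) = 4 - (Y + b)/(20 - 2*b) (u(b, Y) = 4 - (Y + b)/(b + (-3*b + 4*5)) = 4 - (Y + b)/(b + (-3*b + 20)) = 4 - (Y + b)/(b + (20 - 3*b)) = 4 - (Y + b)/(20 - 2*b))
(487 + (8 + 1)²)/(u(22, -17) - 178) = (487 + (8 + 1)²)/((-80 - 17 + 9*22)/(2*(-10 + 22)) - 178) = (487 + 9²)/((½)*(-80 - 17 + 198)/12 - 178) = (487 + 81)/((½)*(1/12)*101 - 178) = 568/(101/24 - 178) = 568/(-4171/24) = 568*(-24/4171) = -13632/4171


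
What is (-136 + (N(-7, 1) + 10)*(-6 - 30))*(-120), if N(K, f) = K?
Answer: 29280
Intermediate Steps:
(-136 + (N(-7, 1) + 10)*(-6 - 30))*(-120) = (-136 + (-7 + 10)*(-6 - 30))*(-120) = (-136 + 3*(-36))*(-120) = (-136 - 108)*(-120) = -244*(-120) = 29280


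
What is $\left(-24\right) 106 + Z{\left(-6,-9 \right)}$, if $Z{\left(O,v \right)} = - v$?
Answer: $-2535$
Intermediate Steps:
$\left(-24\right) 106 + Z{\left(-6,-9 \right)} = \left(-24\right) 106 - -9 = -2544 + 9 = -2535$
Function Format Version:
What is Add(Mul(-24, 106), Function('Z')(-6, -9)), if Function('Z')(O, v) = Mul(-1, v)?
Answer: -2535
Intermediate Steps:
Add(Mul(-24, 106), Function('Z')(-6, -9)) = Add(Mul(-24, 106), Mul(-1, -9)) = Add(-2544, 9) = -2535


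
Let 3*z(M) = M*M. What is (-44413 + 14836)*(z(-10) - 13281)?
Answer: 391826237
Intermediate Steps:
z(M) = M**2/3 (z(M) = (M*M)/3 = M**2/3)
(-44413 + 14836)*(z(-10) - 13281) = (-44413 + 14836)*((1/3)*(-10)**2 - 13281) = -29577*((1/3)*100 - 13281) = -29577*(100/3 - 13281) = -29577*(-39743/3) = 391826237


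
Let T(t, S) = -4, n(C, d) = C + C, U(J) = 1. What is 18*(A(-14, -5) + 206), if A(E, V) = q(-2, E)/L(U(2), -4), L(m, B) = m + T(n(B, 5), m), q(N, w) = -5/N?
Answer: 3693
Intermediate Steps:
n(C, d) = 2*C
L(m, B) = -4 + m (L(m, B) = m - 4 = -4 + m)
A(E, V) = -⅚ (A(E, V) = (-5/(-2))/(-4 + 1) = -5*(-½)/(-3) = (5/2)*(-⅓) = -⅚)
18*(A(-14, -5) + 206) = 18*(-⅚ + 206) = 18*(1231/6) = 3693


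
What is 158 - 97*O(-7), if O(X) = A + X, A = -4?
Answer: 1225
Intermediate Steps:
O(X) = -4 + X
158 - 97*O(-7) = 158 - 97*(-4 - 7) = 158 - 97*(-11) = 158 + 1067 = 1225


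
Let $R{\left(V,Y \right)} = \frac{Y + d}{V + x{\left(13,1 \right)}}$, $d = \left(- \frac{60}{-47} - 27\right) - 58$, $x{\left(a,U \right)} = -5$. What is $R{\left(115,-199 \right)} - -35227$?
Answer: $\frac{8277741}{235} \approx 35224.0$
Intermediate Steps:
$d = - \frac{3935}{47}$ ($d = \left(\left(-60\right) \left(- \frac{1}{47}\right) - 27\right) - 58 = \left(\frac{60}{47} - 27\right) - 58 = - \frac{1209}{47} - 58 = - \frac{3935}{47} \approx -83.723$)
$R{\left(V,Y \right)} = \frac{- \frac{3935}{47} + Y}{-5 + V}$ ($R{\left(V,Y \right)} = \frac{Y - \frac{3935}{47}}{V - 5} = \frac{- \frac{3935}{47} + Y}{-5 + V}$)
$R{\left(115,-199 \right)} - -35227 = \frac{- \frac{3935}{47} - 199}{-5 + 115} - -35227 = \frac{1}{110} \left(- \frac{13288}{47}\right) + 35227 = - \frac{604}{235} + 35227 = \frac{8277741}{235}$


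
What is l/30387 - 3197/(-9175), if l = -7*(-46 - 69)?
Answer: 14933302/39828675 ≈ 0.37494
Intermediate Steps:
l = 805 (l = -7*(-115) = 805)
l/30387 - 3197/(-9175) = 805/30387 - 3197/(-9175) = 805*(1/30387) - 3197*(-1/9175) = 115/4341 + 3197/9175 = 14933302/39828675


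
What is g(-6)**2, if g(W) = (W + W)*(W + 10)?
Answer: 2304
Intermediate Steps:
g(W) = 2*W*(10 + W) (g(W) = (2*W)*(10 + W) = 2*W*(10 + W))
g(-6)**2 = (2*(-6)*(10 - 6))**2 = (2*(-6)*4)**2 = (-48)**2 = 2304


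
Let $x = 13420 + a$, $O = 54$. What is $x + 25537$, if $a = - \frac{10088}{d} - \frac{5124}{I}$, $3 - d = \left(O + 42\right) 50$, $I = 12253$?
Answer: $\frac{176146122221}{4521357} \approx 38959.0$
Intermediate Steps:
$d = -4797$ ($d = 3 - \left(54 + 42\right) 50 = 3 - 96 \cdot 50 = 3 - 4800 = -4797$)
$a = \frac{7617572}{4521357}$ ($a = - \frac{10088}{-4797} - \frac{5124}{12253} = \left(-10088\right) \left(- \frac{1}{4797}\right) - \frac{5124}{12253} = \frac{776}{369} - \frac{5124}{12253} = \frac{7617572}{4521357} \approx 1.6848$)
$x = \frac{60684228512}{4521357}$ ($x = 13420 + \frac{7617572}{4521357} = \frac{60684228512}{4521357} \approx 13422.0$)
$x + 25537 = \frac{60684228512}{4521357} + 25537 = \frac{176146122221}{4521357}$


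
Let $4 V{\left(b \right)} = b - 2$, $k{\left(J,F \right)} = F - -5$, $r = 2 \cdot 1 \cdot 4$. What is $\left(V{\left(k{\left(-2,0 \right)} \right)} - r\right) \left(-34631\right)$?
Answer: $\frac{1004299}{4} \approx 2.5107 \cdot 10^{5}$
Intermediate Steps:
$r = 8$ ($r = 2 \cdot 4 = 8$)
$k{\left(J,F \right)} = 5 + F$ ($k{\left(J,F \right)} = F + 5 = 5 + F$)
$V{\left(b \right)} = - \frac{1}{2} + \frac{b}{4}$ ($V{\left(b \right)} = \frac{b - 2}{4} = \frac{-2 + b}{4} = - \frac{1}{2} + \frac{b}{4}$)
$\left(V{\left(k{\left(-2,0 \right)} \right)} - r\right) \left(-34631\right) = \left(\left(- \frac{1}{2} + \frac{5 + 0}{4}\right) - 8\right) \left(-34631\right) = \left(\left(- \frac{1}{2} + \frac{1}{4} \cdot 5\right) - 8\right) \left(-34631\right) = \left(\left(- \frac{1}{2} + \frac{5}{4}\right) - 8\right) \left(-34631\right) = \left(\frac{3}{4} - 8\right) \left(-34631\right) = \left(- \frac{29}{4}\right) \left(-34631\right) = \frac{1004299}{4}$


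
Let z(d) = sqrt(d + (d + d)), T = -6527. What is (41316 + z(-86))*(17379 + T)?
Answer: 448361232 + 10852*I*sqrt(258) ≈ 4.4836e+8 + 1.7431e+5*I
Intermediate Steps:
z(d) = sqrt(3)*sqrt(d) (z(d) = sqrt(d + 2*d) = sqrt(3*d) = sqrt(3)*sqrt(d))
(41316 + z(-86))*(17379 + T) = (41316 + sqrt(3)*sqrt(-86))*(17379 - 6527) = (41316 + sqrt(3)*(I*sqrt(86)))*10852 = (41316 + I*sqrt(258))*10852 = 448361232 + 10852*I*sqrt(258)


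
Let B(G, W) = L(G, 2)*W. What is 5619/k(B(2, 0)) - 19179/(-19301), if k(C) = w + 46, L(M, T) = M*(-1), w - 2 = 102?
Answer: 37109723/965050 ≈ 38.454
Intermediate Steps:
w = 104 (w = 2 + 102 = 104)
L(M, T) = -M
B(G, W) = -G*W (B(G, W) = (-G)*W = -G*W)
k(C) = 150 (k(C) = 104 + 46 = 150)
5619/k(B(2, 0)) - 19179/(-19301) = 5619/150 - 19179/(-19301) = 5619*(1/150) - 19179*(-1/19301) = 1873/50 + 19179/19301 = 37109723/965050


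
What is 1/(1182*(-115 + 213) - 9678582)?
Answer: -1/9562746 ≈ -1.0457e-7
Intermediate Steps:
1/(1182*(-115 + 213) - 9678582) = 1/(1182*98 - 9678582) = 1/(115836 - 9678582) = 1/(-9562746) = -1/9562746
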